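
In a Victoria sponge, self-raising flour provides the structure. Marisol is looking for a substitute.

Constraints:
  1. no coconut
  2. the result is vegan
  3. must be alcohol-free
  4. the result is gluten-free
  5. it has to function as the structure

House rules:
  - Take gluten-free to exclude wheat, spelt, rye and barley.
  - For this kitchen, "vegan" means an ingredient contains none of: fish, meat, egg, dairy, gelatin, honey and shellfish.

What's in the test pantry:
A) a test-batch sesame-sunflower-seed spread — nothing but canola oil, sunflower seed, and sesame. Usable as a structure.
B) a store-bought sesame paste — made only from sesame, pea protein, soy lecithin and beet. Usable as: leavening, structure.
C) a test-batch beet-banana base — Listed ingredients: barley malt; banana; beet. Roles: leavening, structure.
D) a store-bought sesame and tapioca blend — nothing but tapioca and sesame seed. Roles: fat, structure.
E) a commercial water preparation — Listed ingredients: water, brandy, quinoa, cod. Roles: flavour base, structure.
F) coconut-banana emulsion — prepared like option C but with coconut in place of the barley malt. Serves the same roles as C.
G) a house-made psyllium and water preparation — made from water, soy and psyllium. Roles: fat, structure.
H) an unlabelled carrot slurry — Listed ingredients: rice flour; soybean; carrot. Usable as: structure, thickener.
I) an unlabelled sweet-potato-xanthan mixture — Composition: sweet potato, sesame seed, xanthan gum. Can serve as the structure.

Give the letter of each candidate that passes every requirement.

A: works as a structure, no coconut, vegan — OK
B: sesame and soy lecithin etc. — none of it excluded — OK
C: has barley malt, so not gluten-free — out
D: works as a structure, gluten-free, no coconut — keep
E: has cod, so not vegan; has brandy, so not alcohol-free — out
F: has coconut, so not coconut-free — out
G: works as a structure, gluten-free, no alcohol — valid
H: all constraints satisfied — keep
I: every rule checks out — OK

A, B, D, G, H, I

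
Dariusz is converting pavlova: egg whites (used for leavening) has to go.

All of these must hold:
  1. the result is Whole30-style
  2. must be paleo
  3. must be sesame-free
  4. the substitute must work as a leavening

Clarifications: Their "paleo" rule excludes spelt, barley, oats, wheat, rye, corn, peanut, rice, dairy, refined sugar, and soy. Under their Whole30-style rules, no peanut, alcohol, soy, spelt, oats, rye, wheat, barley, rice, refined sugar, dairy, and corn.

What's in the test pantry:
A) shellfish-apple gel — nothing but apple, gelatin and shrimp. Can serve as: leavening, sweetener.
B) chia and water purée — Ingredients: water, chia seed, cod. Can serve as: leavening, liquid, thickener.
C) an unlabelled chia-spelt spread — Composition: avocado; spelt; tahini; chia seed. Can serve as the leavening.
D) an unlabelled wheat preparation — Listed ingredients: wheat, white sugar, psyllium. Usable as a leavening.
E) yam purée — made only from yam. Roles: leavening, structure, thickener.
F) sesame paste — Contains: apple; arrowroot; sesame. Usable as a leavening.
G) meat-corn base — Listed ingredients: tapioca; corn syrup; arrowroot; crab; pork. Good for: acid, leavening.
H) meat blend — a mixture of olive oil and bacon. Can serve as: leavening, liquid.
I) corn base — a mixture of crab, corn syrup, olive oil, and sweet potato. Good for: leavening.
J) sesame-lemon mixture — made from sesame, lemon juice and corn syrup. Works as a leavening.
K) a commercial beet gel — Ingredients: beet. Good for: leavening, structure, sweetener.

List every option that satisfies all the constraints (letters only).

A, B, E, H, K

A: only gelatin, shrimp, and apple; none excluded — keep
B: only cod, water and chia seed; none excluded — valid
C: has spelt, so not paleo; has spelt, so not Whole30-style (and 1 more) — no
D: has white sugar, so not paleo; has white sugar, so not Whole30-style — reject
E: only yam; none excluded — keep
F: has sesame, so not sesame-free — out
G: has corn syrup, so not paleo; has corn syrup, so not Whole30-style — no
H: only bacon and olive oil; none excluded — keep
I: has corn syrup, so not paleo; has corn syrup, so not Whole30-style — out
J: has corn syrup, so not paleo; has corn syrup, so not Whole30-style (and 1 more) — reject
K: every rule checks out — valid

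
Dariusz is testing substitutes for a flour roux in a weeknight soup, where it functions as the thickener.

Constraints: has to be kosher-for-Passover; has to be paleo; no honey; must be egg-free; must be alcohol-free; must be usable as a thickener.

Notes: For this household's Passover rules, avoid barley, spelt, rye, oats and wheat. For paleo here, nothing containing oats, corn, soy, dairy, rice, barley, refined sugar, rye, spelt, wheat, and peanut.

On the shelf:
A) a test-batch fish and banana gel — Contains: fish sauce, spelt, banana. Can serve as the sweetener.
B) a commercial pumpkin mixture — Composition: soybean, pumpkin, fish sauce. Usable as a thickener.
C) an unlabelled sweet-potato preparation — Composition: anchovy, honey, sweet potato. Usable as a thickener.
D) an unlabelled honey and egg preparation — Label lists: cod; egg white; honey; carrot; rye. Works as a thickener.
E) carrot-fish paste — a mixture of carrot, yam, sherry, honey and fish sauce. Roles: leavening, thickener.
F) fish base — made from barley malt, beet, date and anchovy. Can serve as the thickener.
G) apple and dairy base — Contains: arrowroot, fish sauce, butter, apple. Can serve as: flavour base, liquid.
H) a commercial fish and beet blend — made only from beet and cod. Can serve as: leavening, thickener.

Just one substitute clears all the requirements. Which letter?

H

A: not usable as a thickener; has spelt, so not kosher-for-Passover (and 1 more) — out
B: has soybean, so not paleo — out
C: has honey, so not honey-free — reject
D: has rye, so not kosher-for-Passover; has rye, so not paleo (and 2 more) — no
E: has honey, so not honey-free; has sherry, so not alcohol-free — no
F: has barley malt, so not kosher-for-Passover; has barley malt, so not paleo — reject
G: not usable as a thickener; has butter, so not paleo — no
H: only cod and beet; none excluded — valid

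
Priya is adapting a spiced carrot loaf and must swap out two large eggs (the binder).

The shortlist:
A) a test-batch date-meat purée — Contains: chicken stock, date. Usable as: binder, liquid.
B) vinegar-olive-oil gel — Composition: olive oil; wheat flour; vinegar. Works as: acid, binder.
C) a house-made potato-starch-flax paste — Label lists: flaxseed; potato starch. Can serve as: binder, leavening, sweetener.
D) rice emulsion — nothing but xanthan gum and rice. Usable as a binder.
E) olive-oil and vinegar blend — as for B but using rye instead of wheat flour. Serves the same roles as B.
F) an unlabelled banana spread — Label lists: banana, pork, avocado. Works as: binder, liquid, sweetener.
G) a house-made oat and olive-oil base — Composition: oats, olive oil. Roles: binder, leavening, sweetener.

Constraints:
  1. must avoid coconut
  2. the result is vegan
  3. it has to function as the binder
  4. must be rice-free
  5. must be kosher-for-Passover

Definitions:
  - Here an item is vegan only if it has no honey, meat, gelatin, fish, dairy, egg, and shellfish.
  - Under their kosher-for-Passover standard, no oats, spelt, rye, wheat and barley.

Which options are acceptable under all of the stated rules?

A: has chicken stock, so not vegan — no
B: has wheat flour, so not kosher-for-Passover — no
C: vegan, no coconut — valid
D: has rice, so not rice-free — no
E: has rye, so not kosher-for-Passover — reject
F: has pork, so not vegan — no
G: has oats, so not kosher-for-Passover — no

C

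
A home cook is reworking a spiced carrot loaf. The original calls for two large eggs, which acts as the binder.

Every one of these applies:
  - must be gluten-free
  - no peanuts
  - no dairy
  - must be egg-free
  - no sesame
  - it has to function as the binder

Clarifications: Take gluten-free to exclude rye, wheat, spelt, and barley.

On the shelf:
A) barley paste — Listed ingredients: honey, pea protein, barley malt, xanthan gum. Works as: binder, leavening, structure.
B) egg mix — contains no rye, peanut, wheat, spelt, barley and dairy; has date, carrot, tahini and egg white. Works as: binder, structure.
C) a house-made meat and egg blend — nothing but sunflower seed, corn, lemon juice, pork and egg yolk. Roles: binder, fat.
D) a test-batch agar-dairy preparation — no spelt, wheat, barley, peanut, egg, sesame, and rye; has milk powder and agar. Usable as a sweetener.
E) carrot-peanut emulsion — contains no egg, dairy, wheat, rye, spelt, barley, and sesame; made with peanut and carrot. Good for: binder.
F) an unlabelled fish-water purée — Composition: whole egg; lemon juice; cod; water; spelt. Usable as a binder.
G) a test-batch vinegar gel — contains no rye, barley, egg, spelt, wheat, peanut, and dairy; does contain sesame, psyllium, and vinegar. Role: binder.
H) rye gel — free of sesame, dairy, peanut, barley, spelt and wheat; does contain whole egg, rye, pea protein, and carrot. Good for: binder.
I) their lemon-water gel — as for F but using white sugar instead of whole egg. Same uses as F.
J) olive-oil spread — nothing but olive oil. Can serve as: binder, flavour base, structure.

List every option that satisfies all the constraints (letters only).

A: has barley malt, so not gluten-free — out
B: has tahini, so not sesame-free; has egg white, so not egg-free — no
C: has egg yolk, so not egg-free — reject
D: not usable as a binder; has milk powder, so not dairy-free — reject
E: has peanut, so not peanut-free — reject
F: has spelt, so not gluten-free; has whole egg, so not egg-free — reject
G: has sesame, so not sesame-free — out
H: has rye, so not gluten-free; has whole egg, so not egg-free — no
I: has spelt, so not gluten-free — no
J: works as a binder, no egg, gluten-free — OK

J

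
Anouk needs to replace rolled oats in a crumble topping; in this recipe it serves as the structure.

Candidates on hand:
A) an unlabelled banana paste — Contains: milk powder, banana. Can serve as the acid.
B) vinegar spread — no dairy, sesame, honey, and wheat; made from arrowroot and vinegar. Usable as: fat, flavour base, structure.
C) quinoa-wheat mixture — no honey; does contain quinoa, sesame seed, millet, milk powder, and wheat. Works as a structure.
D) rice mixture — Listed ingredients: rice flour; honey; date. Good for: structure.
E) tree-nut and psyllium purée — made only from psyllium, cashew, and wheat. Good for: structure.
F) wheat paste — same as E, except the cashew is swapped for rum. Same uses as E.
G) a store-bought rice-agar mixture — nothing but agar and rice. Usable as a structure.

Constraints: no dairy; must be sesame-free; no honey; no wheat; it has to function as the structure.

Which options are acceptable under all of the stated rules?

B, G

A: not usable as a structure; has milk powder, so not dairy-free — no
B: all constraints satisfied — OK
C: has milk powder, so not dairy-free; has sesame seed, so not sesame-free (and 1 more) — reject
D: has honey, so not honey-free — out
E: has wheat, so not wheat-free — reject
F: has wheat, so not wheat-free — out
G: only rice and agar; none excluded — keep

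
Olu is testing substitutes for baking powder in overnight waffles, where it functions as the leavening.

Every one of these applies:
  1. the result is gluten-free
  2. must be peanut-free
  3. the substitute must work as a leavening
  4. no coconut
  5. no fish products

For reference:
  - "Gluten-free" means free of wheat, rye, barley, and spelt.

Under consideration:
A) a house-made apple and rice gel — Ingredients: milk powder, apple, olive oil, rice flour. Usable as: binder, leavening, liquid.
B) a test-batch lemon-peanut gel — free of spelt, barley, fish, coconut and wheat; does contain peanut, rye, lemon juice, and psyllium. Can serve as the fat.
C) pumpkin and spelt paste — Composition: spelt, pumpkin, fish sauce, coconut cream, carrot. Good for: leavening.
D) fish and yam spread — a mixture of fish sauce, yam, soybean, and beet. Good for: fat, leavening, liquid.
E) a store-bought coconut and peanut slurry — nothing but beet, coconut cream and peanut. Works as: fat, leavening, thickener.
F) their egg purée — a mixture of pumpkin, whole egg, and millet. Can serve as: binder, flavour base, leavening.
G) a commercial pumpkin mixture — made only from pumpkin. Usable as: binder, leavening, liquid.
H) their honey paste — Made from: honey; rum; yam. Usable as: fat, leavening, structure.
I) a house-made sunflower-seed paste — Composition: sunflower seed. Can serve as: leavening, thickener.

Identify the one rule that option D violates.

usable as a leavening: satisfied
gluten-free: satisfied
coconut-free: satisfied
fish-free: has fish sauce — fails
peanut-free: satisfied

fish-free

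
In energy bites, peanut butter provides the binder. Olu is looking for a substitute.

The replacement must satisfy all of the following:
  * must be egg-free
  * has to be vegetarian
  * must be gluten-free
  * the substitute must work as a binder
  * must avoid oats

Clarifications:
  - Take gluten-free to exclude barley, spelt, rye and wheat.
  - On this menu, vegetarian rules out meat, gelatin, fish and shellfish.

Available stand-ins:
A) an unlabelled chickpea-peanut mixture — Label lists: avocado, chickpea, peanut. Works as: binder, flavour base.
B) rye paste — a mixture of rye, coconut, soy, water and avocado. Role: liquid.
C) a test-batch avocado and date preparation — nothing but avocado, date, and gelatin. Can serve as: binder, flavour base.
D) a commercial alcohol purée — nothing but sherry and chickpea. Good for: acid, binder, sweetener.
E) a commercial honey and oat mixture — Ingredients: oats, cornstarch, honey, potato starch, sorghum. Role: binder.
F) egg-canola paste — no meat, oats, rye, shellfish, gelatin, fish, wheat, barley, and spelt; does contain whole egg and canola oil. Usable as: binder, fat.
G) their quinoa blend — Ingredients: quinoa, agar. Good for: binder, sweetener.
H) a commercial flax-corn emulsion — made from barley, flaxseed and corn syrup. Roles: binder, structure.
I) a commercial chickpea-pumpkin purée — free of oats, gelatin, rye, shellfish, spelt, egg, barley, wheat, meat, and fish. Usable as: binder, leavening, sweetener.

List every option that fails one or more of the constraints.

A: works as a binder, no egg, vegetarian — keep
B: not usable as a binder; has rye, so not gluten-free — no
C: has gelatin, so not vegetarian — out
D: only sherry and chickpea; none excluded — keep
E: has oats, so not oat-free — no
F: has whole egg, so not egg-free — reject
G: all constraints satisfied — OK
H: has barley, so not gluten-free — out
I: every rule checks out — OK

B, C, E, F, H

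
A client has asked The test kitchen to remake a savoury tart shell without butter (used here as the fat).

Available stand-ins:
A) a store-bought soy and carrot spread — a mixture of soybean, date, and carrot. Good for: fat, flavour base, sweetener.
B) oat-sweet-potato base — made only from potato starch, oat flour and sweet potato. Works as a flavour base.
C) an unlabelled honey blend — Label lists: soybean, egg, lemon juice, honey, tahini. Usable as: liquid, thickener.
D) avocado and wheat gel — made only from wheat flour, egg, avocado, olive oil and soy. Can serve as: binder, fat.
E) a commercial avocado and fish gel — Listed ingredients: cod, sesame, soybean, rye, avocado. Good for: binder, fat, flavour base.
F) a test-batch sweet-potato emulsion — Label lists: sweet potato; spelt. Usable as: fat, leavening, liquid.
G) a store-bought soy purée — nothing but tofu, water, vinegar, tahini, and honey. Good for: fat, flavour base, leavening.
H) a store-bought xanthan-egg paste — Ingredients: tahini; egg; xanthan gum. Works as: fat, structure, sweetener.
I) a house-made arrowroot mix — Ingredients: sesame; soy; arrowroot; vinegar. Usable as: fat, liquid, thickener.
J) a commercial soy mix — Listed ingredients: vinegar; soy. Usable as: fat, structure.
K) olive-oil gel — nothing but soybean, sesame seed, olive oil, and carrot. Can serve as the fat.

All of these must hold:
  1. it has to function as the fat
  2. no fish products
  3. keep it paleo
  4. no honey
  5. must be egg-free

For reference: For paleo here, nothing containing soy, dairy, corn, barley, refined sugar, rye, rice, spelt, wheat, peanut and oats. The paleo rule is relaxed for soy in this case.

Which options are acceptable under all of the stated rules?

A, I, J, K

A: soy is permitted under the paleo carve-out; nothing else excluded — valid
B: not usable as a fat; has oat flour, so not paleo — reject
C: not usable as a fat; has honey, so not honey-free (and 1 more) — no
D: has wheat flour, so not paleo; has egg, so not egg-free — no
E: has rye, so not paleo; has cod, so not fish-free — no
F: has spelt, so not paleo — no
G: has honey, so not honey-free — out
H: has egg, so not egg-free — no
I: soy is permitted under the paleo carve-out; nothing else excluded — valid
J: soy is permitted under the paleo carve-out; nothing else excluded — OK
K: soy is permitted under the paleo carve-out; nothing else excluded — OK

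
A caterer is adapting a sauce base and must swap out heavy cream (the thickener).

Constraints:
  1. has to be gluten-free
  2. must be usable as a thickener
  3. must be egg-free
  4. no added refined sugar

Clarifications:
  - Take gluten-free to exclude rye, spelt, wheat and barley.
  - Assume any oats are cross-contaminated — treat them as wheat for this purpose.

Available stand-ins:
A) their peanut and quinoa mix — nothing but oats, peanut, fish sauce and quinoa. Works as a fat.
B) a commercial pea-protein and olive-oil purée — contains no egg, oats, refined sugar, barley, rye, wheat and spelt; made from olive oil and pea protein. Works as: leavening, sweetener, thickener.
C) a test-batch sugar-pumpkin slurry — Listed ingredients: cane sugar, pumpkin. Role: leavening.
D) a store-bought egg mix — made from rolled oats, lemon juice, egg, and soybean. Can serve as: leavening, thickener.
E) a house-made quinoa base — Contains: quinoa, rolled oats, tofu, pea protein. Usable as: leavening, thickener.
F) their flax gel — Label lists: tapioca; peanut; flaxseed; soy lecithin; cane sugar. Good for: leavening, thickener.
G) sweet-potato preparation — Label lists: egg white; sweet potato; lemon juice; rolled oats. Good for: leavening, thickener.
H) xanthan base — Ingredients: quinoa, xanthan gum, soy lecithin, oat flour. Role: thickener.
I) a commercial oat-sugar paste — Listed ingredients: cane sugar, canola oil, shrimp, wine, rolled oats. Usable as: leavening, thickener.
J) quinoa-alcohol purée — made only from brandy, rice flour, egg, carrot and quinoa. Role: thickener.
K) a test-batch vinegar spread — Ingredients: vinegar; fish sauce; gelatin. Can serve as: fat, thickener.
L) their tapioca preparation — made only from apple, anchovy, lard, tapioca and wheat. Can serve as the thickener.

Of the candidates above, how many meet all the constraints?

2

A: not usable as a thickener; has oats, so not gluten-free — out
B: every rule checks out — OK
C: not usable as a thickener; has cane sugar, so not no-added-sugar — no
D: has rolled oats, so not gluten-free; has egg, so not egg-free — reject
E: has rolled oats, so not gluten-free — no
F: has cane sugar, so not no-added-sugar — reject
G: has rolled oats, so not gluten-free; has egg white, so not egg-free — reject
H: has oat flour, so not gluten-free — out
I: has rolled oats, so not gluten-free; has cane sugar, so not no-added-sugar — no
J: has egg, so not egg-free — reject
K: only fish sauce, gelatin and vinegar; none excluded — OK
L: has wheat, so not gluten-free — out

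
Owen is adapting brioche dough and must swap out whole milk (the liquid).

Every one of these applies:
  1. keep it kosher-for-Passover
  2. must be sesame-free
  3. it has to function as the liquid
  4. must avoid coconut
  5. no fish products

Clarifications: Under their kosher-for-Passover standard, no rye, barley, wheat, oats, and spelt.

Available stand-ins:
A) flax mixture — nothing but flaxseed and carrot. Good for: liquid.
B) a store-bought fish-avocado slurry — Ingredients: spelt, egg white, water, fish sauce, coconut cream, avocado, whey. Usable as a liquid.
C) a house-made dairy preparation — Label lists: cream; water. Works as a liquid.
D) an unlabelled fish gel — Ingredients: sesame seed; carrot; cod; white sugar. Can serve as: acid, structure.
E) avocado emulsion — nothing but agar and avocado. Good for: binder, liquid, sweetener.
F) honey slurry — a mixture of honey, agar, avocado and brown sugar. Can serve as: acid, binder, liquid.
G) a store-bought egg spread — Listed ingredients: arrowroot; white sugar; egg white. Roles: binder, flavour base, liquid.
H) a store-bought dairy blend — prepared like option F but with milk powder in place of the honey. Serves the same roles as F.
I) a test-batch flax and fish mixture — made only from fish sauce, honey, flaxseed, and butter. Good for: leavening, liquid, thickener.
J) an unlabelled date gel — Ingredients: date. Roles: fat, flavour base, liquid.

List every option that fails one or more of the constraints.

B, D, I

A: works as a liquid, no coconut, no sesame — valid
B: has spelt, so not kosher-for-Passover; has fish sauce, so not fish-free (and 1 more) — out
C: no coconut, no fish — valid
D: not usable as a liquid; has sesame seed, so not sesame-free (and 1 more) — out
E: no fish, no sesame — valid
F: no sesame, no coconut — valid
G: only egg white, white sugar, and arrowroot; none excluded — valid
H: works as a liquid, no coconut, no sesame — OK
I: has fish sauce, so not fish-free — no
J: only date; none excluded — keep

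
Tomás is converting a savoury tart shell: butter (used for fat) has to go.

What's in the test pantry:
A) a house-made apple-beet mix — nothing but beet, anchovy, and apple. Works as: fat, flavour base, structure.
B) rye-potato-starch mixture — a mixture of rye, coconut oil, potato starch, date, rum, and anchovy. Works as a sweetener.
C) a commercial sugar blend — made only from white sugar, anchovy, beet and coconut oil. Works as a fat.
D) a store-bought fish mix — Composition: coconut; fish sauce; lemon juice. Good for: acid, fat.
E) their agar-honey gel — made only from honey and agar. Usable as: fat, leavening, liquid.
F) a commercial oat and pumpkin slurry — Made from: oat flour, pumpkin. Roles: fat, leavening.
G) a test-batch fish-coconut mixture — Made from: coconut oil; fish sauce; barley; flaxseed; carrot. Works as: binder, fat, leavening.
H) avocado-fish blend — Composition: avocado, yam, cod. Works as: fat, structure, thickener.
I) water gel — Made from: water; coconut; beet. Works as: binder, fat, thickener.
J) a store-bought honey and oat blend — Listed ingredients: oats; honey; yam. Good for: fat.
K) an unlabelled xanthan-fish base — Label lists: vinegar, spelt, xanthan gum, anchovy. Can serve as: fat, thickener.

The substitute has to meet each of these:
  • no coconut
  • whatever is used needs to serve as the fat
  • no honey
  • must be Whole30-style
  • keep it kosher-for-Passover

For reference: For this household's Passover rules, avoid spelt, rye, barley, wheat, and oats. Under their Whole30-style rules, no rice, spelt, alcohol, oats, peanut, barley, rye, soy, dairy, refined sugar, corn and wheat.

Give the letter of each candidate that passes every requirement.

A: no coconut, no honey — OK
B: not usable as a fat; has rye, so not kosher-for-Passover (and 2 more) — out
C: has white sugar, so not Whole30-style; has coconut oil, so not coconut-free — reject
D: has coconut, so not coconut-free — out
E: has honey, so not honey-free — reject
F: has oat flour, so not kosher-for-Passover; has oat flour, so not Whole30-style — out
G: has barley, so not kosher-for-Passover; has barley, so not Whole30-style (and 1 more) — out
H: only cod, avocado, and yam; none excluded — OK
I: has coconut, so not coconut-free — no
J: has oats, so not kosher-for-Passover; has oats, so not Whole30-style (and 1 more) — reject
K: has spelt, so not kosher-for-Passover; has spelt, so not Whole30-style — out

A, H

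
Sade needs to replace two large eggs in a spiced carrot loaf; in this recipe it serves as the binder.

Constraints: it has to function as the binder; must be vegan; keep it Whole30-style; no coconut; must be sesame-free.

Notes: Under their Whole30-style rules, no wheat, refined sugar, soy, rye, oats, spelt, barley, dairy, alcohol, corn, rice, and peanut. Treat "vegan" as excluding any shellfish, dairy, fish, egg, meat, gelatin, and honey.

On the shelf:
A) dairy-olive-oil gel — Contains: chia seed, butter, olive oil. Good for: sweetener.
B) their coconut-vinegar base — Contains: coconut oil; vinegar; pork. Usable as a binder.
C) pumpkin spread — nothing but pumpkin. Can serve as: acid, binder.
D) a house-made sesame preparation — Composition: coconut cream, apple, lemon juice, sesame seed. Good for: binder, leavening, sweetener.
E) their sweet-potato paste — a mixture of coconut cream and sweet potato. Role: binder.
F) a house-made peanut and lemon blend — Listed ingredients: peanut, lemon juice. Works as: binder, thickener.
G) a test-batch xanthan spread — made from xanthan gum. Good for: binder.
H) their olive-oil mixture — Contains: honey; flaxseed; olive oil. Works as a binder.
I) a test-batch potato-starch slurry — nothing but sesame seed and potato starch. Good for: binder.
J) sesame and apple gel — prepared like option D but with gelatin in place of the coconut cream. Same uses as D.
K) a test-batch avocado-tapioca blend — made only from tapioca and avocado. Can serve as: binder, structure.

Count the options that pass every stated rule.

3

A: not usable as a binder; has butter, so not Whole30-style (and 1 more) — reject
B: has pork, so not vegan; has coconut oil, so not coconut-free — out
C: vegan, Whole30-style — keep
D: has sesame seed, so not sesame-free; has coconut cream, so not coconut-free — out
E: has coconut cream, so not coconut-free — no
F: has peanut, so not Whole30-style — reject
G: works as a binder, no coconut, no sesame — OK
H: has honey, so not vegan — out
I: has sesame seed, so not sesame-free — no
J: has gelatin, so not vegan; has sesame seed, so not sesame-free — no
K: only avocado and tapioca; none excluded — keep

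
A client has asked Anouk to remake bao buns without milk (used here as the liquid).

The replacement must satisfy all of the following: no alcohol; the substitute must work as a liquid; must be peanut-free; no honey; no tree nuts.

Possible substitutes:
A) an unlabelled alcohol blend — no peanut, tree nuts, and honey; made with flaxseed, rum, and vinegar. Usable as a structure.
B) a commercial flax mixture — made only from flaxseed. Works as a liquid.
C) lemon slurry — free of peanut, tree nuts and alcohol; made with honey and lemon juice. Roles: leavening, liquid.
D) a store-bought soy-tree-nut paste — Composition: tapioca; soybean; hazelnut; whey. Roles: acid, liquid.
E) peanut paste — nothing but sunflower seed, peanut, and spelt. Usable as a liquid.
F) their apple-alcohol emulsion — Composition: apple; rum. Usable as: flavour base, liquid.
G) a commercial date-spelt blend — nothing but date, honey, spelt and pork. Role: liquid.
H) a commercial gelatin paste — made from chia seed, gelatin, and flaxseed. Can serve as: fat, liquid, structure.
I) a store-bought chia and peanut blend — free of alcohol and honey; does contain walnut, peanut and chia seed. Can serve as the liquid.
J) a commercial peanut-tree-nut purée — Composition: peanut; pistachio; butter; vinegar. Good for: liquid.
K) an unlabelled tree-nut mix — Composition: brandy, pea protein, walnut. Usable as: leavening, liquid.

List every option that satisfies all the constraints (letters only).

A: not usable as a liquid; has rum, so not alcohol-free — reject
B: only flaxseed; none excluded — valid
C: has honey, so not honey-free — no
D: has hazelnut, so not tree-nut-free — no
E: has peanut, so not peanut-free — out
F: has rum, so not alcohol-free — out
G: has honey, so not honey-free — out
H: all constraints satisfied — valid
I: has walnut, so not tree-nut-free; has peanut, so not peanut-free — no
J: has pistachio, so not tree-nut-free; has peanut, so not peanut-free — no
K: has brandy, so not alcohol-free; has walnut, so not tree-nut-free — reject

B, H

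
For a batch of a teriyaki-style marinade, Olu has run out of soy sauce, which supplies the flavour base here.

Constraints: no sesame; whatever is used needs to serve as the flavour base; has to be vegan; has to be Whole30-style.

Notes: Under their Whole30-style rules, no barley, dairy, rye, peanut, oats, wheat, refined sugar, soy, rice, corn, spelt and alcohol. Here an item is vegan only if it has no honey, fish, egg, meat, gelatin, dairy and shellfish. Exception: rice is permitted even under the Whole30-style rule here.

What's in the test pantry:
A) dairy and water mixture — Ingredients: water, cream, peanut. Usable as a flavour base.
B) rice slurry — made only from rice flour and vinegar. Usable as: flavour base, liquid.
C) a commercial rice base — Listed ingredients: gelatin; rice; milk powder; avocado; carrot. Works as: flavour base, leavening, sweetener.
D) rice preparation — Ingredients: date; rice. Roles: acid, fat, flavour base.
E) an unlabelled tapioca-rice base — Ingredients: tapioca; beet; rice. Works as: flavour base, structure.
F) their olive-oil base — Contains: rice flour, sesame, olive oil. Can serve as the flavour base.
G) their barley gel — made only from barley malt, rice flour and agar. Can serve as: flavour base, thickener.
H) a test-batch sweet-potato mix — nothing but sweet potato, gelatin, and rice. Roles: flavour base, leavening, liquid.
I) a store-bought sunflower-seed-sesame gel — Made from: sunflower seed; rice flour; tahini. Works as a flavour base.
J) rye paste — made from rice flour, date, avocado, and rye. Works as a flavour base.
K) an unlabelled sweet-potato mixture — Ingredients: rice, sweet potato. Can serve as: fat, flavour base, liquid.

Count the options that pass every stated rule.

4

A: has cream, so not Whole30-style; has cream, so not vegan — no
B: rice is permitted under the Whole30-style carve-out; nothing else excluded — keep
C: has milk powder, so not Whole30-style; has milk powder, so not vegan — reject
D: rice is permitted under the Whole30-style carve-out; nothing else excluded — OK
E: rice is permitted under the Whole30-style carve-out; nothing else excluded — keep
F: has sesame, so not sesame-free — out
G: has barley malt, so not Whole30-style — out
H: has gelatin, so not vegan — reject
I: has tahini, so not sesame-free — no
J: has rye, so not Whole30-style — out
K: rice is permitted under the Whole30-style carve-out; nothing else excluded — keep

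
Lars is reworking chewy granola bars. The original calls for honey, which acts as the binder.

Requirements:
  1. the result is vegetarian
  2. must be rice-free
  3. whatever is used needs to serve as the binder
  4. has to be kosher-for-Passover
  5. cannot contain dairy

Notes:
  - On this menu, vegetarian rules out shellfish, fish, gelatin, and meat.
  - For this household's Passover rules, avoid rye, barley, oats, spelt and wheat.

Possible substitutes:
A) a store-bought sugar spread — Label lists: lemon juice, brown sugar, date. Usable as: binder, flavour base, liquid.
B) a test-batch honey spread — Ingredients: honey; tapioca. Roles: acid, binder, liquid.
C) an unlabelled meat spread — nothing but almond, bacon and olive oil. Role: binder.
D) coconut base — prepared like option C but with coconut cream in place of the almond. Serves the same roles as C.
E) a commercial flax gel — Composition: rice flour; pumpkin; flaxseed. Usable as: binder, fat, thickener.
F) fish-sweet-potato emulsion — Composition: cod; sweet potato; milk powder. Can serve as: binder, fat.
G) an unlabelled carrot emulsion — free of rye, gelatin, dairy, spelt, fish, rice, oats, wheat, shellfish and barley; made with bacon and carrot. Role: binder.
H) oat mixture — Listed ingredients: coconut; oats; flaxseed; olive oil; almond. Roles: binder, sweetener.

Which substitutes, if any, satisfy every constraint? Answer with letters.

A: every rule checks out — keep
B: works as a binder, kosher-for-Passover, no rice — OK
C: has bacon, so not vegetarian — no
D: has bacon, so not vegetarian — out
E: has rice flour, so not rice-free — no
F: has cod, so not vegetarian; has milk powder, so not dairy-free — reject
G: has bacon, so not vegetarian — no
H: has oats, so not kosher-for-Passover — reject

A, B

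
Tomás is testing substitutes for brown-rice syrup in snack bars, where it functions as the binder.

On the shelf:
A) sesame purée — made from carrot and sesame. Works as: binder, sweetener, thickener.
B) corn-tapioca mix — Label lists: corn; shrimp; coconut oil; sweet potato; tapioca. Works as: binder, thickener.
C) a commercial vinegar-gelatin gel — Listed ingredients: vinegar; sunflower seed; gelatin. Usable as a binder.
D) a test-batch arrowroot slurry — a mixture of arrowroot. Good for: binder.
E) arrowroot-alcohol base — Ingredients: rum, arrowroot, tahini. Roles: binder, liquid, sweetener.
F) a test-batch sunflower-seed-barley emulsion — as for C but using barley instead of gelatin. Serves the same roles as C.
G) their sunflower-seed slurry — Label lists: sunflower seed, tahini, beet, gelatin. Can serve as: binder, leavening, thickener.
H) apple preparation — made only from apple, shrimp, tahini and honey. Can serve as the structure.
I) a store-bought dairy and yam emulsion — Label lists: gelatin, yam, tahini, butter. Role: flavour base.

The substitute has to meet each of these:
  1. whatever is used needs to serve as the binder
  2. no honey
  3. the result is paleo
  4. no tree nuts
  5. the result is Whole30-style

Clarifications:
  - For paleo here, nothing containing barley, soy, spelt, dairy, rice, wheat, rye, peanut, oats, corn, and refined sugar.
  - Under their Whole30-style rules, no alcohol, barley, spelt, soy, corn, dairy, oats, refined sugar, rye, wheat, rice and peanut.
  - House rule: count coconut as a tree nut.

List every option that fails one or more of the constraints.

B, E, F, H, I

A: all constraints satisfied — OK
B: has corn, so not paleo; has corn, so not Whole30-style (and 1 more) — out
C: only gelatin, sunflower seed, and vinegar; none excluded — keep
D: only arrowroot; none excluded — OK
E: has rum, so not Whole30-style — no
F: has barley, so not paleo; has barley, so not Whole30-style — out
G: tree-nut-free, paleo — valid
H: not usable as a binder; has honey, so not honey-free — no
I: not usable as a binder; has butter, so not paleo (and 1 more) — out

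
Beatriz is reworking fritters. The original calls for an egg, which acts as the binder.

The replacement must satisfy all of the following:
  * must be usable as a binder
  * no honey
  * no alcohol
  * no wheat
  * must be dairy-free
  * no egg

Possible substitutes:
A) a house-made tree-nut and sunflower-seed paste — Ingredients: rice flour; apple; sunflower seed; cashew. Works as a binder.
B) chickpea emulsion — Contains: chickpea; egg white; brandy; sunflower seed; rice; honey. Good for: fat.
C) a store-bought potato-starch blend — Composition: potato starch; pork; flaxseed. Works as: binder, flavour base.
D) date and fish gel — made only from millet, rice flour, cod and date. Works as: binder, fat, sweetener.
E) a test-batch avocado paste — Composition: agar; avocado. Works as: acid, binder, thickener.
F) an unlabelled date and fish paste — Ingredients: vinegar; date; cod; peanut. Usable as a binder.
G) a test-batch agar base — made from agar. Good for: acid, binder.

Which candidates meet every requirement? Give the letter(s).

A, C, D, E, F, G

A: rice flour and cashew etc. — none of it excluded — valid
B: not usable as a binder; has egg white, so not egg-free (and 2 more) — reject
C: only pork, potato starch and flaxseed; none excluded — OK
D: no dairy, no alcohol — keep
E: no alcohol, no wheat — OK
F: works as a binder, no honey, no wheat — OK
G: works as a binder, no honey, no egg — valid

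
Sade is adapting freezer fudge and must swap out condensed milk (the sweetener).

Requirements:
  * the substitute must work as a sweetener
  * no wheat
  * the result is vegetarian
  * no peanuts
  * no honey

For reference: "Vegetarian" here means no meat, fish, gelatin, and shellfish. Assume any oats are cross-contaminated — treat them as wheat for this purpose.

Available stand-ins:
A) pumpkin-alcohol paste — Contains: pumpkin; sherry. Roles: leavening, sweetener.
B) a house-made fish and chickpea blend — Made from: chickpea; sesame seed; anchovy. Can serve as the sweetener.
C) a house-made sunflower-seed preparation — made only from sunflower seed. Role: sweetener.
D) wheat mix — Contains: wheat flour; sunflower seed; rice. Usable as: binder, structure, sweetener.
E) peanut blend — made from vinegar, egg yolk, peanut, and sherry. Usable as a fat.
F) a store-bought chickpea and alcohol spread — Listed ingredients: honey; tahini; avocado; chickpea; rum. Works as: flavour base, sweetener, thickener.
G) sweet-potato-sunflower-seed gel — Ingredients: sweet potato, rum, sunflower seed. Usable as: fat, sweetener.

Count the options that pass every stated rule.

3

A: works as a sweetener, no peanut, no honey — valid
B: has anchovy, so not vegetarian — out
C: works as a sweetener, no peanut, wheat-free — keep
D: has wheat flour, so not wheat-free — out
E: not usable as a sweetener; has peanut, so not peanut-free — no
F: has honey, so not honey-free — reject
G: every rule checks out — valid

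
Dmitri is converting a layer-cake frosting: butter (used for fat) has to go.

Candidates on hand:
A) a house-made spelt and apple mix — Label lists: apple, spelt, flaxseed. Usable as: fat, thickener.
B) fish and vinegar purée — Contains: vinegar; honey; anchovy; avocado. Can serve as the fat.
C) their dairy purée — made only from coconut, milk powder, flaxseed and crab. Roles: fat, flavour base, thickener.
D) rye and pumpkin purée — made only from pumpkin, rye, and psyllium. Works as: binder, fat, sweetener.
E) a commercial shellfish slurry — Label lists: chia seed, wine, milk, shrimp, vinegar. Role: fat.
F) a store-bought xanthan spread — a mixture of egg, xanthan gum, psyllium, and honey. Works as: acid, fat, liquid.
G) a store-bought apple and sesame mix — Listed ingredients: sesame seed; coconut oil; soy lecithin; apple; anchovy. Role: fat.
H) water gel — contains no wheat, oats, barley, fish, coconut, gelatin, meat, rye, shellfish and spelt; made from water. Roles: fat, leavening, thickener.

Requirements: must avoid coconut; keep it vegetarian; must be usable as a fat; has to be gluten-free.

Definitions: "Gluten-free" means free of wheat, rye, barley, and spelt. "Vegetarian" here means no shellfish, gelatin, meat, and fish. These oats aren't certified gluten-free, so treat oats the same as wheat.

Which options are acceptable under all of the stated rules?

F, H

A: has spelt, so not gluten-free — out
B: has anchovy, so not vegetarian — no
C: has crab, so not vegetarian; has coconut, so not coconut-free — out
D: has rye, so not gluten-free — no
E: has shrimp, so not vegetarian — reject
F: nothing on the exclusion list — valid
G: has anchovy, so not vegetarian; has coconut oil, so not coconut-free — out
H: nothing on the exclusion list — OK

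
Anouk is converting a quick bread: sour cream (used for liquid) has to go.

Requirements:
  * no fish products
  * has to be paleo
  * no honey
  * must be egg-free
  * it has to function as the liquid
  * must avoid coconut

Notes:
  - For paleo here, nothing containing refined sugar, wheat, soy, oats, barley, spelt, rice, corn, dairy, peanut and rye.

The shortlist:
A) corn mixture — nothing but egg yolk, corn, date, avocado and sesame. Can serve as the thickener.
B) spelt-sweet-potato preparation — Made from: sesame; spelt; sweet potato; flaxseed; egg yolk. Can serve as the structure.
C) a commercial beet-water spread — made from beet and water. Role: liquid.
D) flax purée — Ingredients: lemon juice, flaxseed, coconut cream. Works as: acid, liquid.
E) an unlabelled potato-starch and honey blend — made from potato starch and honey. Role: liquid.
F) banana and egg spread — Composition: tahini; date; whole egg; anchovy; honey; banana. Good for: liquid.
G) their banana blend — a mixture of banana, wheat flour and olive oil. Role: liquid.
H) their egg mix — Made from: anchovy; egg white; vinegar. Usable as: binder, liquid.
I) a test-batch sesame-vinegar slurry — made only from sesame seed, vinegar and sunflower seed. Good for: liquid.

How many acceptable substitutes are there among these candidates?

A: not usable as a liquid; has corn, so not paleo (and 1 more) — no
B: not usable as a liquid; has spelt, so not paleo (and 1 more) — out
C: works as a liquid, no coconut, no egg — valid
D: has coconut cream, so not coconut-free — out
E: has honey, so not honey-free — no
F: has whole egg, so not egg-free; has honey, so not honey-free (and 1 more) — reject
G: has wheat flour, so not paleo — out
H: has egg white, so not egg-free; has anchovy, so not fish-free — out
I: works as a liquid, no honey, no egg — valid

2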